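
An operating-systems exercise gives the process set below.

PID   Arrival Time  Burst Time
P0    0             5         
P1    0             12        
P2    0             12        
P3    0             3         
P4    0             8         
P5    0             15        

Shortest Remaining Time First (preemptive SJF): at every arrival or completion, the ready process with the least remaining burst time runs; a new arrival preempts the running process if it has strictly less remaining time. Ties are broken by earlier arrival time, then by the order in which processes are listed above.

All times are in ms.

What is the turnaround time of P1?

Timeline: | P3 0-3 | P0 3-8 | P4 8-16 | P1 16-28 | P2 28-40 | P5 40-55 |
Completion: P0=8  P1=28  P2=40  P3=3  P4=16  P5=55
Turnaround (C−A): P0=8  P1=28  P2=40  P3=3  P4=16  P5=55
Turnaround(P1) = completion − arrival = 28 − 0 = 28

28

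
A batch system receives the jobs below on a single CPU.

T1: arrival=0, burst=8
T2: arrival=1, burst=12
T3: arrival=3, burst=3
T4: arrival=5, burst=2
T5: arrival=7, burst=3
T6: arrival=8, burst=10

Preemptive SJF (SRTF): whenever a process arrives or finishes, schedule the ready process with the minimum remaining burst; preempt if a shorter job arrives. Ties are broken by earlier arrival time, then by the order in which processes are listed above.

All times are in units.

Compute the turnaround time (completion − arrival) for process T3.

Gantt: | T1 0-3 | T3 3-6 | T4 6-8 | T5 8-11 | T1 11-16 | T6 16-26 | T2 26-38 |
Completion: T1=16  T2=38  T3=6  T4=8  T5=11  T6=26
Turnaround (C−A): T1=16  T2=37  T3=3  T4=3  T5=4  T6=18
Turnaround(T3) = completion − arrival = 6 − 3 = 3

3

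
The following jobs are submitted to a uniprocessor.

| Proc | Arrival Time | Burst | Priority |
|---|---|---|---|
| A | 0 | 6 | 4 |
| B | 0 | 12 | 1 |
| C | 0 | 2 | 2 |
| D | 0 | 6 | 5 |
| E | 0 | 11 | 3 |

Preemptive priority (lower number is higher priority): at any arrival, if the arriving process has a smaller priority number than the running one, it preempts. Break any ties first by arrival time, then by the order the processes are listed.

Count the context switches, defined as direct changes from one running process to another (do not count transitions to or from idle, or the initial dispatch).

Gantt: | B 0-12 | C 12-14 | E 14-25 | A 25-31 | D 31-37 |
Completion: A=31  B=12  C=14  D=37  E=25

4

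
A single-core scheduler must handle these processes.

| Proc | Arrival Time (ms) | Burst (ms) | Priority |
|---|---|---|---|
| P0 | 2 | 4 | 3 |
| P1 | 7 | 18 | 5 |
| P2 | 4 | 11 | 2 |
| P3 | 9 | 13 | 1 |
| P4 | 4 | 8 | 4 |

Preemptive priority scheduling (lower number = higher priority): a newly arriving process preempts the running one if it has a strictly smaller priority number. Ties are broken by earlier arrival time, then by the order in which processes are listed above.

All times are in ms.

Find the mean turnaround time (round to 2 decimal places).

29.60

Schedule: | idle 0-2 | P0 2-4 | P2 4-9 | P3 9-22 | P2 22-28 | P0 28-30 | P4 30-38 | P1 38-56 |
Completion: P0=30  P1=56  P2=28  P3=22  P4=38
Turnaround (C−A): P0=28  P1=49  P2=24  P3=13  P4=34
Turnaround times: P0=28, P1=49, P2=24, P3=13, P4=34
Average turnaround = (28+49+24+13+34) / 5 = 148/5 = 29.60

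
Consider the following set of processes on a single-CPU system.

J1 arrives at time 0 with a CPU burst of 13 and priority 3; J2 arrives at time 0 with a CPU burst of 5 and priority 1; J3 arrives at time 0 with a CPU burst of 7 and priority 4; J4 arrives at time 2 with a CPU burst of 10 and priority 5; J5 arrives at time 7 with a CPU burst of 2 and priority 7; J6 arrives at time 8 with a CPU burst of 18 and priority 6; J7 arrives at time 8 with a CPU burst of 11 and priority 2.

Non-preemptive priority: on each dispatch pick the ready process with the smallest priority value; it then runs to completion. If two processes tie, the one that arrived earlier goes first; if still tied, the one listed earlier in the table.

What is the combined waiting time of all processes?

Gantt: | J2 0-5 | J1 5-18 | J7 18-29 | J3 29-36 | J4 36-46 | J6 46-64 | J5 64-66 |
Completion: J1=18  J2=5  J3=36  J4=46  J5=66  J6=64  J7=29
Waiting = turnaround − burst: J1=5, J2=0, J3=29, J4=34, J5=57, J6=38, J7=10
Total waiting = 5 + 0 + 29 + 34 + 57 + 38 + 10 = 173

173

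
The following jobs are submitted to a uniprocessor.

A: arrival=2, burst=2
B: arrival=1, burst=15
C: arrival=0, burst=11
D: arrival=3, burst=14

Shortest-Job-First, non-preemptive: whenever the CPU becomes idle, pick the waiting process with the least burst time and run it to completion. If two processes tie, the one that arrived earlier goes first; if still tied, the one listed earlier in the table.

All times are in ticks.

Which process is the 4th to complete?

B

Timeline: | C 0-11 | A 11-13 | D 13-27 | B 27-42 |
Completion: A=13  B=42  C=11  D=27
Turnaround (C−A): A=11  B=41  C=11  D=24
Finish order: C → A → D → B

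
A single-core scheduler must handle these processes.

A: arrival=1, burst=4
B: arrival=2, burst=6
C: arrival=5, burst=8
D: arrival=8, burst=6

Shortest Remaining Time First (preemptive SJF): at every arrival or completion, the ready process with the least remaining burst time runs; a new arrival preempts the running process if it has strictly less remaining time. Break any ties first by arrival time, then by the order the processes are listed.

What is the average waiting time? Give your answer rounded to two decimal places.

Gantt: | idle 0-1 | A 1-5 | B 5-11 | D 11-17 | C 17-25 |
Completion: A=5  B=11  C=25  D=17
Turnaround (C−A): A=4  B=9  C=20  D=9
Waiting times: A=0, B=3, C=12, D=3
Average waiting = (0+3+12+3) / 4 = 18/4 = 4.50

4.50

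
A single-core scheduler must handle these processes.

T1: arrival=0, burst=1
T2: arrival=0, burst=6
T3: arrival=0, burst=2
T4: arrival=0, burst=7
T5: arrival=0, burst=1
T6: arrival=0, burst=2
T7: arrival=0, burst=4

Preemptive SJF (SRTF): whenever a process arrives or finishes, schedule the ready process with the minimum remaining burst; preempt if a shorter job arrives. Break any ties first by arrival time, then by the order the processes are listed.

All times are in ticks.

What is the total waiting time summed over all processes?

39

Timeline: | T1 0-1 | T5 1-2 | T3 2-4 | T6 4-6 | T7 6-10 | T2 10-16 | T4 16-23 |
Completion: T1=1  T2=16  T3=4  T4=23  T5=2  T6=6  T7=10
Waiting = turnaround − burst: T1=0, T2=10, T3=2, T4=16, T5=1, T6=4, T7=6
Total waiting = 0 + 10 + 2 + 16 + 1 + 4 + 6 = 39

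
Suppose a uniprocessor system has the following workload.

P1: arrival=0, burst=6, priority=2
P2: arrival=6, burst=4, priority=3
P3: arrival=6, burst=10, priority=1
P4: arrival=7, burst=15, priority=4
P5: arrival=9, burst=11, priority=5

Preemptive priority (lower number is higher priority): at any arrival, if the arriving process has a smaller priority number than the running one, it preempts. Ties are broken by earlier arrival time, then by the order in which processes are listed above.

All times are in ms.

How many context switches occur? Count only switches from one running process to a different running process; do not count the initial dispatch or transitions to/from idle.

4

Timeline: | P1 0-6 | P3 6-16 | P2 16-20 | P4 20-35 | P5 35-46 |
Completion: P1=6  P2=20  P3=16  P4=35  P5=46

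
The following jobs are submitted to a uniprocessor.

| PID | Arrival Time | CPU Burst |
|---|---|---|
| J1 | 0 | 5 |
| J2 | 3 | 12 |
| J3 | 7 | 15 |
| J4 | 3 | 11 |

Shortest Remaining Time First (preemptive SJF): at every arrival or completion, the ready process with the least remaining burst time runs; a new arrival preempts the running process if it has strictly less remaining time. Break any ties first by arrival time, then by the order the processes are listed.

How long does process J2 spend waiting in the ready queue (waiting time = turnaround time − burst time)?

13

Timeline: | J1 0-5 | J4 5-16 | J2 16-28 | J3 28-43 |
Completion: J1=5  J2=28  J3=43  J4=16
Waiting(J2) = turnaround − burst = 25 − 12 = 13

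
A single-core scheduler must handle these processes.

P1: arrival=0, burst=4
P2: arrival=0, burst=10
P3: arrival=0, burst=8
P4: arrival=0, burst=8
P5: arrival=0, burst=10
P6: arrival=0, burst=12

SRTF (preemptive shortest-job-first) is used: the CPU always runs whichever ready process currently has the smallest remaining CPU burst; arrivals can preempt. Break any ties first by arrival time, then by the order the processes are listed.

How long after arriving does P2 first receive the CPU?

20

Timeline: | P1 0-4 | P3 4-12 | P4 12-20 | P2 20-30 | P5 30-40 | P6 40-52 |
Completion: P1=4  P2=30  P3=12  P4=20  P5=40  P6=52
Turnaround (C−A): P1=4  P2=30  P3=12  P4=20  P5=40  P6=52
Response(P2) = first start − arrival = 20 − 0 = 20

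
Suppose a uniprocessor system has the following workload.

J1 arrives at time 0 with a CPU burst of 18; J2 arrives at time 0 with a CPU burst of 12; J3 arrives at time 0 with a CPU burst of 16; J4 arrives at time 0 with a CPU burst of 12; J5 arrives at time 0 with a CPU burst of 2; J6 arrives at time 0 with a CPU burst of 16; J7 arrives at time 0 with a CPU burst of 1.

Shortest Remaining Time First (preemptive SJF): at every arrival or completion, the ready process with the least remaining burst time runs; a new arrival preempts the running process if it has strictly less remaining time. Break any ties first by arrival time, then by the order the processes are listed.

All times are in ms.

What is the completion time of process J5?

Schedule: | J7 0-1 | J5 1-3 | J2 3-15 | J4 15-27 | J3 27-43 | J6 43-59 | J1 59-77 |
Completion: J1=77  J2=15  J3=43  J4=27  J5=3  J6=59  J7=1
Turnaround (C−A): J1=77  J2=15  J3=43  J4=27  J5=3  J6=59  J7=1

3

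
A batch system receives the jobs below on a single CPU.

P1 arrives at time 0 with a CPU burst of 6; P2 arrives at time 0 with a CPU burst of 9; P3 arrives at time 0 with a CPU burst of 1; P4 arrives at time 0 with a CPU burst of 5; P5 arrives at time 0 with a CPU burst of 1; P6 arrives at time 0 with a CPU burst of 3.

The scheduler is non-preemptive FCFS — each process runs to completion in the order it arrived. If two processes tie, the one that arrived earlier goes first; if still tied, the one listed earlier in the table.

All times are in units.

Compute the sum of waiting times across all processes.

80

Gantt: | P1 0-6 | P2 6-15 | P3 15-16 | P4 16-21 | P5 21-22 | P6 22-25 |
Completion: P1=6  P2=15  P3=16  P4=21  P5=22  P6=25
Turnaround (C−A): P1=6  P2=15  P3=16  P4=21  P5=22  P6=25
Waiting = turnaround − burst: P1=0, P2=6, P3=15, P4=16, P5=21, P6=22
Total waiting = 0 + 6 + 15 + 16 + 21 + 22 = 80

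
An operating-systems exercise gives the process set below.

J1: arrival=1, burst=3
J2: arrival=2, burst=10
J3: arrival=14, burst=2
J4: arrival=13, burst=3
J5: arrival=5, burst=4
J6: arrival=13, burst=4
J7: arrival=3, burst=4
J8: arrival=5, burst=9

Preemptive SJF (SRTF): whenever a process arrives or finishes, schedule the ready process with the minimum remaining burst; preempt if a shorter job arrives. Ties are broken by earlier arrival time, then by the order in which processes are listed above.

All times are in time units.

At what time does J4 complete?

Schedule: | idle 0-1 | J1 1-4 | J7 4-8 | J5 8-12 | J8 12-13 | J4 13-16 | J3 16-18 | J6 18-22 | J8 22-30 | J2 30-40 |
Completion: J1=4  J2=40  J3=18  J4=16  J5=12  J6=22  J7=8  J8=30
Turnaround (C−A): J1=3  J2=38  J3=4  J4=3  J5=7  J6=9  J7=5  J8=25

16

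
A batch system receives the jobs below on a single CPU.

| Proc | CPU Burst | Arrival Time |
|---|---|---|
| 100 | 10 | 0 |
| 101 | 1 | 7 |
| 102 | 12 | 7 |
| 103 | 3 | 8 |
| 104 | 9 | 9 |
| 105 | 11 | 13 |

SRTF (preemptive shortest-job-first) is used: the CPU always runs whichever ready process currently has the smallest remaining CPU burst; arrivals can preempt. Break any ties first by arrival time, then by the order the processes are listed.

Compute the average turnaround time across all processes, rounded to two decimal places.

15.33

Gantt: | 100 0-7 | 101 7-8 | 100 8-11 | 103 11-14 | 104 14-23 | 105 23-34 | 102 34-46 |
Completion: 100=11  101=8  102=46  103=14  104=23  105=34
Turnaround (C−A): 100=11  101=1  102=39  103=6  104=14  105=21
Turnaround times: 100=11, 101=1, 102=39, 103=6, 104=14, 105=21
Average turnaround = (11+1+39+6+14+21) / 6 = 92/6 = 15.33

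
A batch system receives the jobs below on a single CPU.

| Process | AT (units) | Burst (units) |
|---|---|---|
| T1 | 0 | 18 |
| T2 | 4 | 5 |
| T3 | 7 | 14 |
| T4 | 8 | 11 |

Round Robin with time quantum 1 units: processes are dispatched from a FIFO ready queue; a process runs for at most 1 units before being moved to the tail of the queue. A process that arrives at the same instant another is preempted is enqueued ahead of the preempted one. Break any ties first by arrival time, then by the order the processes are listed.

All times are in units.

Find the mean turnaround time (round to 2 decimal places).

Schedule: | T1 0-4 | T2 4-5 | T1 5-6 | T2 6-7 | T1 7-8 | T3 8-9 | T2 9-10 | T4 10-11 | T1 11-12 | T3 12-13 | T2 13-14 | T4 14-15 | T1 15-16 | T3 16-17 | T2 17-18 | T4 18-19 | T1 19-20 | T3 20-21 | T4 21-22 | T1 22-23 | T3 23-24 | T4 24-25 | T1 25-26 | T3 26-27 | T4 27-28 | T1 28-29 | T3 29-30 | T4 30-31 | T1 31-32 | T3 32-33 | T4 33-34 | T1 34-35 | T3 35-36 | T4 36-37 | T1 37-38 | T3 38-39 | T4 39-40 | T1 40-41 | T3 41-42 | T4 42-43 | T1 43-44 | T3 44-45 | T1 45-46 | T3 46-48 |
Completion: T1=46  T2=18  T3=48  T4=43
Turnaround (C−A): T1=46  T2=14  T3=41  T4=35
Turnaround times: T1=46, T2=14, T3=41, T4=35
Average turnaround = (46+14+41+35) / 4 = 136/4 = 34.00

34.00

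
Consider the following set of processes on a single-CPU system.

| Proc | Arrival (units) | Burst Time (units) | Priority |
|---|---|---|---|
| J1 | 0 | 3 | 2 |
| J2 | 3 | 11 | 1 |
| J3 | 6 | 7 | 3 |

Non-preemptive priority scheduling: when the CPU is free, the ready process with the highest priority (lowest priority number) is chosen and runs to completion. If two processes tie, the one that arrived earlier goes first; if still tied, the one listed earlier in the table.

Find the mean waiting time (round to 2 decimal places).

Timeline: | J1 0-3 | J2 3-14 | J3 14-21 |
Completion: J1=3  J2=14  J3=21
Turnaround (C−A): J1=3  J2=11  J3=15
Waiting times: J1=0, J2=0, J3=8
Average waiting = (0+0+8) / 3 = 8/3 = 2.67

2.67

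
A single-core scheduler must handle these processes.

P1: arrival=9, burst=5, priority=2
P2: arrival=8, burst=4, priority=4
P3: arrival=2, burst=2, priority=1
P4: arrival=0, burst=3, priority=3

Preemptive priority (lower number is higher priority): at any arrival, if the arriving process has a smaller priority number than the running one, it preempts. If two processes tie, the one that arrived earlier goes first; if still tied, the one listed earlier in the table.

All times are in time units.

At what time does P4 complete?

5

Gantt: | P4 0-2 | P3 2-4 | P4 4-5 | idle 5-8 | P2 8-9 | P1 9-14 | P2 14-17 |
Completion: P1=14  P2=17  P3=4  P4=5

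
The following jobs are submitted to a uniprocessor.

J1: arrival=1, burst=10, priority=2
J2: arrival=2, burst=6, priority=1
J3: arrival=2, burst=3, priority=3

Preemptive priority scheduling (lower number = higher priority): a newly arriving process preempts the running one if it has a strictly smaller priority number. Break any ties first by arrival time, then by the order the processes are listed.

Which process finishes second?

J1

Timeline: | idle 0-1 | J1 1-2 | J2 2-8 | J1 8-17 | J3 17-20 |
Completion: J1=17  J2=8  J3=20
Finish order: J2 → J1 → J3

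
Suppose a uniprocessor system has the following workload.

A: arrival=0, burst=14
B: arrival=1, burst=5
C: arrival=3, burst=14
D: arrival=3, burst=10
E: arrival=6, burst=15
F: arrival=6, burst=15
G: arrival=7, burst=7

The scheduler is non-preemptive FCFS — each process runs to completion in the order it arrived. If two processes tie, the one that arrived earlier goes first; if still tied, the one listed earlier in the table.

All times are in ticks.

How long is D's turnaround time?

Schedule: | A 0-14 | B 14-19 | C 19-33 | D 33-43 | E 43-58 | F 58-73 | G 73-80 |
Completion: A=14  B=19  C=33  D=43  E=58  F=73  G=80
Turnaround(D) = completion − arrival = 43 − 3 = 40

40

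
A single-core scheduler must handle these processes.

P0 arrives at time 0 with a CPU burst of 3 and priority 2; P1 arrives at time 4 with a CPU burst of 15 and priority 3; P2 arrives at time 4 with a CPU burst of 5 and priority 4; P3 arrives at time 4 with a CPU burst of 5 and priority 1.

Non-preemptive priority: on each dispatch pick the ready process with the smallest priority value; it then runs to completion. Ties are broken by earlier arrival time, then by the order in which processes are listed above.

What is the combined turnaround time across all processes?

53

Gantt: | P0 0-3 | idle 3-4 | P3 4-9 | P1 9-24 | P2 24-29 |
Completion: P0=3  P1=24  P2=29  P3=9
Turnaround (C−A): P0=3  P1=20  P2=25  P3=5
Turnaround = completion − arrival: P0=3, P1=20, P2=25, P3=5
Total turnaround = 3 + 20 + 25 + 5 = 53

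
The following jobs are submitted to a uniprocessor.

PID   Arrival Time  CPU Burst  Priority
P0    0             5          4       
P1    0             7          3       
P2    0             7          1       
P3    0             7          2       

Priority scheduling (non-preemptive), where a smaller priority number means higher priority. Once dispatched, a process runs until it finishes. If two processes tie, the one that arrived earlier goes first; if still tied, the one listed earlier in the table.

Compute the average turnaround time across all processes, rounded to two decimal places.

Gantt: | P2 0-7 | P3 7-14 | P1 14-21 | P0 21-26 |
Completion: P0=26  P1=21  P2=7  P3=14
Turnaround (C−A): P0=26  P1=21  P2=7  P3=14
Turnaround times: P0=26, P1=21, P2=7, P3=14
Average turnaround = (26+21+7+14) / 4 = 68/4 = 17.00

17.00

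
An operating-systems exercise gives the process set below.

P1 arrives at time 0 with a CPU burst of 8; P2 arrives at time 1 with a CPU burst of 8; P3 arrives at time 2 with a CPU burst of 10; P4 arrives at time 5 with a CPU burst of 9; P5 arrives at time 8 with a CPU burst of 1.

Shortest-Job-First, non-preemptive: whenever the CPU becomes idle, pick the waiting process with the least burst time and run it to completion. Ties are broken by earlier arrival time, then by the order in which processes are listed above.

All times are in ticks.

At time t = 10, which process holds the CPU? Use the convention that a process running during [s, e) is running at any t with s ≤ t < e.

Timeline: | P1 0-8 | P5 8-9 | P2 9-17 | P4 17-26 | P3 26-36 |
Completion: P1=8  P2=17  P3=36  P4=26  P5=9
Turnaround (C−A): P1=8  P2=16  P3=34  P4=21  P5=1

P2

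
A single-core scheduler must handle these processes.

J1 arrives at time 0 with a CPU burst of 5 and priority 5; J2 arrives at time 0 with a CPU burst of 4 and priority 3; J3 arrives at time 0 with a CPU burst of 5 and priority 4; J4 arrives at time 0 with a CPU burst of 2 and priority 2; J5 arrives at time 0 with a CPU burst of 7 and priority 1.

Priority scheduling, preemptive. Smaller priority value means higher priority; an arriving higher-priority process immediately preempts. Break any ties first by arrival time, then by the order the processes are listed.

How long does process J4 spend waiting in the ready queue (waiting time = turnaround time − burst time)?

Gantt: | J5 0-7 | J4 7-9 | J2 9-13 | J3 13-18 | J1 18-23 |
Completion: J1=23  J2=13  J3=18  J4=9  J5=7
Waiting(J4) = turnaround − burst = 9 − 2 = 7

7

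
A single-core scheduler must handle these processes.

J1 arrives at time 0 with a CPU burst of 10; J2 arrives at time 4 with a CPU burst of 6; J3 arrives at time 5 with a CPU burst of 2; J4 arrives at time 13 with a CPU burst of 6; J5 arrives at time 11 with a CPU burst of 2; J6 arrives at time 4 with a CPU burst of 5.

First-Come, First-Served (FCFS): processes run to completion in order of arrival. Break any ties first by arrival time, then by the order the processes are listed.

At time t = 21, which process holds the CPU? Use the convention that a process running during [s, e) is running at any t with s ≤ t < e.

Gantt: | J1 0-10 | J2 10-16 | J6 16-21 | J3 21-23 | J5 23-25 | J4 25-31 |
Completion: J1=10  J2=16  J3=23  J4=31  J5=25  J6=21
Turnaround (C−A): J1=10  J2=12  J3=18  J4=18  J5=14  J6=17

J3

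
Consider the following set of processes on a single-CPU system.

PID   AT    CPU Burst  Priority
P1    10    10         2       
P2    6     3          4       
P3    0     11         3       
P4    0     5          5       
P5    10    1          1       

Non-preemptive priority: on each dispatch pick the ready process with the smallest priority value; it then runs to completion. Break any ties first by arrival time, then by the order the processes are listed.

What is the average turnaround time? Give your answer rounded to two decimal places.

14.80

Timeline: | P3 0-11 | P5 11-12 | P1 12-22 | P2 22-25 | P4 25-30 |
Completion: P1=22  P2=25  P3=11  P4=30  P5=12
Turnaround times: P1=12, P2=19, P3=11, P4=30, P5=2
Average turnaround = (12+19+11+30+2) / 5 = 74/5 = 14.80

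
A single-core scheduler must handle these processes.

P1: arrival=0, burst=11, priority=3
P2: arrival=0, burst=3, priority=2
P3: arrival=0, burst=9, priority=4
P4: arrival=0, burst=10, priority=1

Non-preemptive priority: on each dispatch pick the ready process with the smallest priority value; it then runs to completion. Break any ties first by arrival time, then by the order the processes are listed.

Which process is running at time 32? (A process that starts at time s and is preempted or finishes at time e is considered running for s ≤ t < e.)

Timeline: | P4 0-10 | P2 10-13 | P1 13-24 | P3 24-33 |
Completion: P1=24  P2=13  P3=33  P4=10

P3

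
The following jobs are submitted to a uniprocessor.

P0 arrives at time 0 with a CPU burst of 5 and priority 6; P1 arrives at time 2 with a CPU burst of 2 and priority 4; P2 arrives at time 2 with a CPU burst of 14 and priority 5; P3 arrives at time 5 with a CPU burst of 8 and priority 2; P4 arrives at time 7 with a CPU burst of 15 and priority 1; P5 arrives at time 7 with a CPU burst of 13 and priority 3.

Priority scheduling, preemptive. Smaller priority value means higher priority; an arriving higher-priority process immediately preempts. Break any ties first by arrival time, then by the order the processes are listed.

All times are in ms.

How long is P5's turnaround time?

34

Schedule: | P0 0-2 | P1 2-4 | P2 4-5 | P3 5-7 | P4 7-22 | P3 22-28 | P5 28-41 | P2 41-54 | P0 54-57 |
Completion: P0=57  P1=4  P2=54  P3=28  P4=22  P5=41
Turnaround (C−A): P0=57  P1=2  P2=52  P3=23  P4=15  P5=34
Turnaround(P5) = completion − arrival = 41 − 7 = 34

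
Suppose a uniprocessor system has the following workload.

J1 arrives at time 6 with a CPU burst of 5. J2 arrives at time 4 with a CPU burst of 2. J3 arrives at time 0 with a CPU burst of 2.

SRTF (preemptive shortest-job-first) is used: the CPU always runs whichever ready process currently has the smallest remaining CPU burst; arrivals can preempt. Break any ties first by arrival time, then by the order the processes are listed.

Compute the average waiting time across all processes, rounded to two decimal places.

0.00

Gantt: | J3 0-2 | idle 2-4 | J2 4-6 | J1 6-11 |
Completion: J1=11  J2=6  J3=2
Waiting times: J1=0, J2=0, J3=0
Average waiting = (0+0+0) / 3 = 0/3 = 0.00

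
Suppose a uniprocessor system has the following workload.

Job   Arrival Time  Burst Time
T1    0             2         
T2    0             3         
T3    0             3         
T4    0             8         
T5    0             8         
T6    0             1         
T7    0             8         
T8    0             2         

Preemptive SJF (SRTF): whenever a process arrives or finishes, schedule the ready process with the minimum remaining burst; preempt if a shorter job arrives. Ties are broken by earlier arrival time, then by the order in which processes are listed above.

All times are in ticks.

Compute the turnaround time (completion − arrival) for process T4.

19

Gantt: | T6 0-1 | T1 1-3 | T8 3-5 | T2 5-8 | T3 8-11 | T4 11-19 | T5 19-27 | T7 27-35 |
Completion: T1=3  T2=8  T3=11  T4=19  T5=27  T6=1  T7=35  T8=5
Turnaround(T4) = completion − arrival = 19 − 0 = 19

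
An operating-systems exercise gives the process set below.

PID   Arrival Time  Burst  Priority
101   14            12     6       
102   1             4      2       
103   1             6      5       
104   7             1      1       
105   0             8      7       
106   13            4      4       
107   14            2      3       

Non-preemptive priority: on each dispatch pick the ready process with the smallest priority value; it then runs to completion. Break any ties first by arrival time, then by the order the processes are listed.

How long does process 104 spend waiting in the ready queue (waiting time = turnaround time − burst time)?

Schedule: | 105 0-8 | 104 8-9 | 102 9-13 | 106 13-17 | 107 17-19 | 103 19-25 | 101 25-37 |
Completion: 101=37  102=13  103=25  104=9  105=8  106=17  107=19
Waiting(104) = turnaround − burst = 2 − 1 = 1

1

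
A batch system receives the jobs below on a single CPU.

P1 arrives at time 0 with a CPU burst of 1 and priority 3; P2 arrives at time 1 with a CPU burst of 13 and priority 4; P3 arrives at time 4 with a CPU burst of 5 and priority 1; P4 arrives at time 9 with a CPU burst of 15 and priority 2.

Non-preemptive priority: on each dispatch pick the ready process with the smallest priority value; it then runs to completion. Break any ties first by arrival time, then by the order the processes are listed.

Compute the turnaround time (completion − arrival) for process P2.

Schedule: | P1 0-1 | P2 1-14 | P3 14-19 | P4 19-34 |
Completion: P1=1  P2=14  P3=19  P4=34
Turnaround(P2) = completion − arrival = 14 − 1 = 13

13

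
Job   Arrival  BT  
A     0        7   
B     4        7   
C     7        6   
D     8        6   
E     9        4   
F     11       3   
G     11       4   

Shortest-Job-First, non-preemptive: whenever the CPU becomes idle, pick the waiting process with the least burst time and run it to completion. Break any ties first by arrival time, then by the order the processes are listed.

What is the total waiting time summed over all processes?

Schedule: | A 0-7 | C 7-13 | F 13-16 | E 16-20 | G 20-24 | D 24-30 | B 30-37 |
Completion: A=7  B=37  C=13  D=30  E=20  F=16  G=24
Turnaround (C−A): A=7  B=33  C=6  D=22  E=11  F=5  G=13
Waiting = turnaround − burst: A=0, B=26, C=0, D=16, E=7, F=2, G=9
Total waiting = 0 + 26 + 0 + 16 + 7 + 2 + 9 = 60

60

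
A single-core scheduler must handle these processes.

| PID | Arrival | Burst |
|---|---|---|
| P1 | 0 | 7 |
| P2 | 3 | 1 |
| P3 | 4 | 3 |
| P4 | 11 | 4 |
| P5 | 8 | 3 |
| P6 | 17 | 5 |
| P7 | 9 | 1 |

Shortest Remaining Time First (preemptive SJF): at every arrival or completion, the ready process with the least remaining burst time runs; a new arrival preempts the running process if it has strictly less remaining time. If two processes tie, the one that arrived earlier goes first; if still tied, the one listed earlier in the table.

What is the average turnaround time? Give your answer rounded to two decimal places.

5.57

Timeline: | P1 0-3 | P2 3-4 | P3 4-7 | P1 7-9 | P7 9-10 | P1 10-12 | P5 12-15 | P4 15-19 | P6 19-24 |
Completion: P1=12  P2=4  P3=7  P4=19  P5=15  P6=24  P7=10
Turnaround times: P1=12, P2=1, P3=3, P4=8, P5=7, P6=7, P7=1
Average turnaround = (12+1+3+8+7+7+1) / 7 = 39/7 = 5.57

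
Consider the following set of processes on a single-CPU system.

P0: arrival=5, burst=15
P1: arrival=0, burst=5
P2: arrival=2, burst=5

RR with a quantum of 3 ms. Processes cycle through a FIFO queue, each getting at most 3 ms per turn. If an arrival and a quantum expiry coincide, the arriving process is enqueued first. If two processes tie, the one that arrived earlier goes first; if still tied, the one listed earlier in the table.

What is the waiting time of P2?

6

Timeline: | P1 0-3 | P2 3-6 | P1 6-8 | P0 8-11 | P2 11-13 | P0 13-25 |
Completion: P0=25  P1=8  P2=13
Turnaround (C−A): P0=20  P1=8  P2=11
Waiting(P2) = turnaround − burst = 11 − 5 = 6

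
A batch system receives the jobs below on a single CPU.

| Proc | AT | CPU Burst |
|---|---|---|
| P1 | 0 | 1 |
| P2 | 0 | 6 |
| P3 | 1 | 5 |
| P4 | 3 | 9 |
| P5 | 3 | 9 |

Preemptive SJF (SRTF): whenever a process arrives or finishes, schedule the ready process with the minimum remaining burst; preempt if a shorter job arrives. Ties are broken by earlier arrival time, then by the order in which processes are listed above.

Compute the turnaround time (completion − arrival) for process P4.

Schedule: | P1 0-1 | P3 1-6 | P2 6-12 | P4 12-21 | P5 21-30 |
Completion: P1=1  P2=12  P3=6  P4=21  P5=30
Turnaround(P4) = completion − arrival = 21 − 3 = 18

18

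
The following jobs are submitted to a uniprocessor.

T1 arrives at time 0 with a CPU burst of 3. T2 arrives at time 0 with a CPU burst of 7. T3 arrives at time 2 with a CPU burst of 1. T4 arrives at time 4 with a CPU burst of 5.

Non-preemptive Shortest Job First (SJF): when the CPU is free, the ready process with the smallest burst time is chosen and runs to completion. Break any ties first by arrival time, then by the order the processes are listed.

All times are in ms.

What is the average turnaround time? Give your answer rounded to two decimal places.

Schedule: | T1 0-3 | T3 3-4 | T4 4-9 | T2 9-16 |
Completion: T1=3  T2=16  T3=4  T4=9
Turnaround (C−A): T1=3  T2=16  T3=2  T4=5
Turnaround times: T1=3, T2=16, T3=2, T4=5
Average turnaround = (3+16+2+5) / 4 = 26/4 = 6.50

6.50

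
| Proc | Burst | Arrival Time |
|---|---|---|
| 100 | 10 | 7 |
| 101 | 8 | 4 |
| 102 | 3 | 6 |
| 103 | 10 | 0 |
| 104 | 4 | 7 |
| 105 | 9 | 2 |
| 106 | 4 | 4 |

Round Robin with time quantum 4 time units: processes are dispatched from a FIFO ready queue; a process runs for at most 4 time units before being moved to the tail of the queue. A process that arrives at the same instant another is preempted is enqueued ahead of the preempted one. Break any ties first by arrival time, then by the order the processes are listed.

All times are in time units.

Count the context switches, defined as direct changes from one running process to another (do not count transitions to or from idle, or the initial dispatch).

13

Gantt: | 103 0-4 | 105 4-8 | 101 8-12 | 106 12-16 | 103 16-20 | 102 20-23 | 100 23-27 | 104 27-31 | 105 31-35 | 101 35-39 | 103 39-41 | 100 41-45 | 105 45-46 | 100 46-48 |
Completion: 100=48  101=39  102=23  103=41  104=31  105=46  106=16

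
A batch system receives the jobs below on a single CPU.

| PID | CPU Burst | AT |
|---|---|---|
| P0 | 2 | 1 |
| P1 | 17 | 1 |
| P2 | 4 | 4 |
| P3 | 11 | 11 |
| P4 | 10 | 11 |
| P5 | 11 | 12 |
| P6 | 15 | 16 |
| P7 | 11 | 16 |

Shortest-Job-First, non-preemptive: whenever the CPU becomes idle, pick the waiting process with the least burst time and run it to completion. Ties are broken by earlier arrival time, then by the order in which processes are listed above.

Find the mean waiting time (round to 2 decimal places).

Timeline: | idle 0-1 | P0 1-3 | P1 3-20 | P2 20-24 | P4 24-34 | P3 34-45 | P5 45-56 | P7 56-67 | P6 67-82 |
Completion: P0=3  P1=20  P2=24  P3=45  P4=34  P5=56  P6=82  P7=67
Waiting times: P0=0, P1=2, P2=16, P3=23, P4=13, P5=33, P6=51, P7=40
Average waiting = (0+2+16+23+13+33+51+40) / 8 = 178/8 = 22.25

22.25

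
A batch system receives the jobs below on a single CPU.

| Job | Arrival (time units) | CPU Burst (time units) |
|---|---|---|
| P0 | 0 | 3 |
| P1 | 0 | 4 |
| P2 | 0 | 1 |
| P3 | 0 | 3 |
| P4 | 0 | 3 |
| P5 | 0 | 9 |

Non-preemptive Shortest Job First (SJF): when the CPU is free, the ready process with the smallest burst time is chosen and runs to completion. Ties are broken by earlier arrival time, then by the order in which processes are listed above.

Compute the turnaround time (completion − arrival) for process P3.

7

Timeline: | P2 0-1 | P0 1-4 | P3 4-7 | P4 7-10 | P1 10-14 | P5 14-23 |
Completion: P0=4  P1=14  P2=1  P3=7  P4=10  P5=23
Turnaround(P3) = completion − arrival = 7 − 0 = 7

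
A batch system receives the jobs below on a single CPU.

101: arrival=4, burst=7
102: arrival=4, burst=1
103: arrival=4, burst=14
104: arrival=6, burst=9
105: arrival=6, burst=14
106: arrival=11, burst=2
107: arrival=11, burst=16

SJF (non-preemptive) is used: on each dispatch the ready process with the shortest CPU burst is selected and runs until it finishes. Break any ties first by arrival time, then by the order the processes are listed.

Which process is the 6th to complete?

105

Schedule: | idle 0-4 | 102 4-5 | 101 5-12 | 106 12-14 | 104 14-23 | 103 23-37 | 105 37-51 | 107 51-67 |
Completion: 101=12  102=5  103=37  104=23  105=51  106=14  107=67
Finish order: 102 → 101 → 106 → 104 → 103 → 105 → 107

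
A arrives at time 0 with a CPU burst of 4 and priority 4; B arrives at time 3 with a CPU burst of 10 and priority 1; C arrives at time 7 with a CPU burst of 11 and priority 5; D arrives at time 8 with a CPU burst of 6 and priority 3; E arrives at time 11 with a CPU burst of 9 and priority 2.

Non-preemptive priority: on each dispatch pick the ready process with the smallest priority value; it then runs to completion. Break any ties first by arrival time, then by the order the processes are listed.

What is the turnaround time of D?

21

Schedule: | A 0-4 | B 4-14 | E 14-23 | D 23-29 | C 29-40 |
Completion: A=4  B=14  C=40  D=29  E=23
Turnaround (C−A): A=4  B=11  C=33  D=21  E=12
Turnaround(D) = completion − arrival = 29 − 8 = 21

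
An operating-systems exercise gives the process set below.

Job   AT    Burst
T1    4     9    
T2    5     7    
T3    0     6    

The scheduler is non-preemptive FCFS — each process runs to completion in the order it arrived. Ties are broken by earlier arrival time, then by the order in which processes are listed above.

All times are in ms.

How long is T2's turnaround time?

Timeline: | T3 0-6 | T1 6-15 | T2 15-22 |
Completion: T1=15  T2=22  T3=6
Turnaround(T2) = completion − arrival = 22 − 5 = 17

17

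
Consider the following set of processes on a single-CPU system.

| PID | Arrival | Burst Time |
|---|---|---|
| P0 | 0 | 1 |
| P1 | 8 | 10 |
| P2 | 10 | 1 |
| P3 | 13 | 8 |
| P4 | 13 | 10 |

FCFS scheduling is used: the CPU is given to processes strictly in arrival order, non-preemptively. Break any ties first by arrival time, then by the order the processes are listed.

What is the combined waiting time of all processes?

28

Timeline: | P0 0-1 | idle 1-8 | P1 8-18 | P2 18-19 | P3 19-27 | P4 27-37 |
Completion: P0=1  P1=18  P2=19  P3=27  P4=37
Turnaround (C−A): P0=1  P1=10  P2=9  P3=14  P4=24
Waiting = turnaround − burst: P0=0, P1=0, P2=8, P3=6, P4=14
Total waiting = 0 + 0 + 8 + 6 + 14 = 28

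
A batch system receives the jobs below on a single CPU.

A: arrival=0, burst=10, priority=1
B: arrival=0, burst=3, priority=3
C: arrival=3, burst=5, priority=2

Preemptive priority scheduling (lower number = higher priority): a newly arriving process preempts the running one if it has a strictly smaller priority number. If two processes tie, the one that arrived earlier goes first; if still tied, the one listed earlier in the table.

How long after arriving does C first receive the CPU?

Timeline: | A 0-10 | C 10-15 | B 15-18 |
Completion: A=10  B=18  C=15
Turnaround (C−A): A=10  B=18  C=12
Response(C) = first start − arrival = 10 − 3 = 7

7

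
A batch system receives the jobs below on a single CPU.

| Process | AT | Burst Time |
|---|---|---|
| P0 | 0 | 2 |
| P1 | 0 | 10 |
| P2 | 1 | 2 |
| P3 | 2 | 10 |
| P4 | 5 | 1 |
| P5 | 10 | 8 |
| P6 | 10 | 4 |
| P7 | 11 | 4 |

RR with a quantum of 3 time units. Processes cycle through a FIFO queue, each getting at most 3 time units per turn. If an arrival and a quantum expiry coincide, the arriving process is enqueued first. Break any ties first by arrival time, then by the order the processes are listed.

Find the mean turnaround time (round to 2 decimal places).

Schedule: | P0 0-2 | P1 2-5 | P2 5-7 | P3 7-10 | P4 10-11 | P1 11-14 | P5 14-17 | P6 17-20 | P3 20-23 | P7 23-26 | P1 26-29 | P5 29-32 | P6 32-33 | P3 33-36 | P7 36-37 | P1 37-38 | P5 38-40 | P3 40-41 |
Completion: P0=2  P1=38  P2=7  P3=41  P4=11  P5=40  P6=33  P7=37
Turnaround (C−A): P0=2  P1=38  P2=6  P3=39  P4=6  P5=30  P6=23  P7=26
Turnaround times: P0=2, P1=38, P2=6, P3=39, P4=6, P5=30, P6=23, P7=26
Average turnaround = (2+38+6+39+6+30+23+26) / 8 = 170/8 = 21.25

21.25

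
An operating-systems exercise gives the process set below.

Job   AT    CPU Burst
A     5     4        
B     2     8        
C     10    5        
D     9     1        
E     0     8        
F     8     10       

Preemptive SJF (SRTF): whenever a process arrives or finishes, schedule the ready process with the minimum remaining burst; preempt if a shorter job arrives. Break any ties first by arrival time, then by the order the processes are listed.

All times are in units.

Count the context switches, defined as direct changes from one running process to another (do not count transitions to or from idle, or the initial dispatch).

Timeline: | E 0-8 | A 8-9 | D 9-10 | A 10-13 | C 13-18 | B 18-26 | F 26-36 |
Completion: A=13  B=26  C=18  D=10  E=8  F=36
Turnaround (C−A): A=8  B=24  C=8  D=1  E=8  F=28

6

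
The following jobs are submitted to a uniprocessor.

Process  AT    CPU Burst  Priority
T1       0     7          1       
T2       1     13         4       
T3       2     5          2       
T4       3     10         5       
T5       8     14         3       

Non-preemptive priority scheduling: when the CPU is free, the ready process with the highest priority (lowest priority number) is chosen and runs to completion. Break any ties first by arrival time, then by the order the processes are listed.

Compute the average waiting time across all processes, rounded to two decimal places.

Schedule: | T1 0-7 | T3 7-12 | T5 12-26 | T2 26-39 | T4 39-49 |
Completion: T1=7  T2=39  T3=12  T4=49  T5=26
Turnaround (C−A): T1=7  T2=38  T3=10  T4=46  T5=18
Waiting times: T1=0, T2=25, T3=5, T4=36, T5=4
Average waiting = (0+25+5+36+4) / 5 = 70/5 = 14.00

14.00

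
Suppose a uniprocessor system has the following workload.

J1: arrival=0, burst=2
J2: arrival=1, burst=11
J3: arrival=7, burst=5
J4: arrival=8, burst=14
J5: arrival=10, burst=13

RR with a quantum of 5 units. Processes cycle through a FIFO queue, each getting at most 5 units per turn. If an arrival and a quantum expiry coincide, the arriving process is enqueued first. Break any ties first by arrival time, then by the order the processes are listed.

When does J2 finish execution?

Gantt: | J1 0-2 | J2 2-7 | J3 7-12 | J2 12-17 | J4 17-22 | J5 22-27 | J2 27-28 | J4 28-33 | J5 33-38 | J4 38-42 | J5 42-45 |
Completion: J1=2  J2=28  J3=12  J4=42  J5=45
Turnaround (C−A): J1=2  J2=27  J3=5  J4=34  J5=35

28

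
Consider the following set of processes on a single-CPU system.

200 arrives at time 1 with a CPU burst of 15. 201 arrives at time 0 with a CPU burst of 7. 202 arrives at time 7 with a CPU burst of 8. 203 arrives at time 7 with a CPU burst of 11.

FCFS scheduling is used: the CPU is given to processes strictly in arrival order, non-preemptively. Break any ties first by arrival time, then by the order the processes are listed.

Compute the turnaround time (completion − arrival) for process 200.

21

Timeline: | 201 0-7 | 200 7-22 | 202 22-30 | 203 30-41 |
Completion: 200=22  201=7  202=30  203=41
Turnaround(200) = completion − arrival = 22 − 1 = 21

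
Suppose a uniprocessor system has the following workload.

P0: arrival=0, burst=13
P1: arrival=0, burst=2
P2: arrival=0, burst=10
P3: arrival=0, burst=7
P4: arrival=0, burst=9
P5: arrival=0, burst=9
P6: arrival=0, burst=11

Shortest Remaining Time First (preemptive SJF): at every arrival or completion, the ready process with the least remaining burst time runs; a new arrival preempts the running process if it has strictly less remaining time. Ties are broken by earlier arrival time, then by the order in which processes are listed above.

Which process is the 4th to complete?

P5

Timeline: | P1 0-2 | P3 2-9 | P4 9-18 | P5 18-27 | P2 27-37 | P6 37-48 | P0 48-61 |
Completion: P0=61  P1=2  P2=37  P3=9  P4=18  P5=27  P6=48
Finish order: P1 → P3 → P4 → P5 → P2 → P6 → P0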